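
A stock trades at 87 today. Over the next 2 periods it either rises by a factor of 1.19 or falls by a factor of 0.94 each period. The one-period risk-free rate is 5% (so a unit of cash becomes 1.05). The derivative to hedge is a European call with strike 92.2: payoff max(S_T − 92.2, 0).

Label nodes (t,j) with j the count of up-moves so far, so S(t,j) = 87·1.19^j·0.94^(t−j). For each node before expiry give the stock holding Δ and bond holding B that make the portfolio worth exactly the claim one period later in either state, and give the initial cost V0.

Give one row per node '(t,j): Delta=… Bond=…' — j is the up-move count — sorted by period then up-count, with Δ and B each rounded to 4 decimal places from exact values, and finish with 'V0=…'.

Since d<R<u, set p* = (R−d)/(u−d) = 0.4400; price each node as the discounted p*-expectation of its children.
At expiry t=2: V(2,0)=0.0000, V(2,1)=5.1182, V(2,2)=31.0007
(1,0): S=81.7800. Δ = (V_up−V_dn)/(S_up−S_dn) = (5.1182−0.0000)/(97.3182−76.8732) = 0.2503. V = [p*·5.1182 + (1−p*)·0.0000]/1.05 = 2.1448. B = V − Δ·S = -18.3280.
(1,1): S=103.5300. Δ = (V_up−V_dn)/(S_up−S_dn) = (31.0007−5.1182)/(123.2007−97.3182) = 1.0000. V = [p*·31.0007 + (1−p*)·5.1182]/1.05 = 15.7205. B = V − Δ·S = -87.8095.
(0,0): S=87.0000. Δ = (V_up−V_dn)/(S_up−S_dn) = (15.7205−2.1448)/(103.5300−81.7800) = 0.6242. V = [p*·15.7205 + (1−p*)·2.1448]/1.05 = 7.7315. B = V − Δ·S = -46.5713.
Self-financing check: at every node Δ·S+B equals the discounted successor values.

(0,0): Delta=0.6242 Bond=-46.5713
(1,0): Delta=0.2503 Bond=-18.3280
(1,1): Delta=1.0000 Bond=-87.8095
V0=7.7315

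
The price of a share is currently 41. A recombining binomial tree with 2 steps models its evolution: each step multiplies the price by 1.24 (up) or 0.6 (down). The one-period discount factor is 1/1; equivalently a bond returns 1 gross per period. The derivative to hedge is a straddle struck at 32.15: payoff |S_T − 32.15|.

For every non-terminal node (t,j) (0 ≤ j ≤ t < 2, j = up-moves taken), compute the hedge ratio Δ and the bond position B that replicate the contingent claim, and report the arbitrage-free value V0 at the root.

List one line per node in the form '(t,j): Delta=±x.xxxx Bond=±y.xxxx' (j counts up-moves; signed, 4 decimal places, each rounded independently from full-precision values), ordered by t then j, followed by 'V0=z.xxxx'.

Risk-neutral probability p* = (R−d)/(u−d) = (1−0.6)/(1.24−0.6) = 0.6250.
Payoff layer (t=2): V(2,0)=17.3900, V(2,1)=1.6460, V(2,2)=30.8916
(1,0): S=24.6000. Δ = (V_up−V_dn)/(S_up−S_dn) = (1.6460−17.3900)/(30.5040−14.7600) = -1.0000. V = [p*·1.6460 + (1−p*)·17.3900]/1 = 7.5500. B = V − Δ·S = 32.1500.
(1,1): S=50.8400. Δ = (V_up−V_dn)/(S_up−S_dn) = (30.8916−1.6460)/(63.0416−30.5040) = 0.8988. V = [p*·30.8916 + (1−p*)·1.6460]/1 = 19.9245. B = V − Δ·S = -25.7718.
(0,0): S=41.0000. Δ = (V_up−V_dn)/(S_up−S_dn) = (19.9245−7.5500)/(50.8400−24.6000) = 0.4716. V = [p*·19.9245 + (1−p*)·7.5500]/1 = 15.2841. B = V − Δ·S = -4.0511.
Self-financing check: at every node Δ·S+B equals the discounted successor values.

(0,0): Delta=0.4716 Bond=-4.0511
(1,0): Delta=-1.0000 Bond=32.1500
(1,1): Delta=0.8988 Bond=-25.7717
V0=15.2841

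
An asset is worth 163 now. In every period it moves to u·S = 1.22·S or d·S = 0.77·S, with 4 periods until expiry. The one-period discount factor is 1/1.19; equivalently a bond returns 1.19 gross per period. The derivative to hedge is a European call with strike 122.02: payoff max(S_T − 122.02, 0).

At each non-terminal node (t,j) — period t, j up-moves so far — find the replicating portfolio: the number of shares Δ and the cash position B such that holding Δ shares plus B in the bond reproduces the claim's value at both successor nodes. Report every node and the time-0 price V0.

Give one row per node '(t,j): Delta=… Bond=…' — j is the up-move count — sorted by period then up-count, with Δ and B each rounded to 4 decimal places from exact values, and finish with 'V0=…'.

(0,0): Delta=0.9968 Bond=-60.3040
(1,0): Delta=0.9495 Bond=-65.8335
(1,1): Delta=0.9989 Bond=-72.1853
(2,0): Delta=0.3936 Bond=-24.6113
(2,1): Delta=0.9746 Bond=-82.1798
(2,2): Delta=1.0000 Bond=-86.1662
(3,0): Delta=0.0000 Bond=0.0000
(3,1): Delta=0.4113 Bond=-31.3795
(3,2): Delta=1.0000 Bond=-102.5378
(3,3): Delta=1.0000 Bond=-102.5378
V0=102.1703

Under the risk-neutral measure, an up-move has probability p* = (R−d)/(u−d) = 0.9333 and values discount at R = 1.19.
Terminal payoffs: V(4,0)=0.0000, V(4,1)=0.0000, V(4,2)=21.8230, V(4,3)=105.8871, V(4,4)=239.0795
Node (3,0) S=74.4149: V=(p*·0.0000+(1−p*)·0.0000)/1.19=0.0000; Δ=(0.0000−0.0000)/(90.7862−57.2995)=0.0000; B=V−Δ·S=0.0000
Node (3,1) S=117.9041: V=(p*·21.8230+(1−p*)·0.0000)/1.19=17.1161; Δ=(21.8230−0.0000)/(143.8430−90.7862)=0.4113; B=V−Δ·S=-31.3795
Node (3,2) S=186.8091: V=(p*·105.8871+(1−p*)·21.8230)/1.19=84.2713; Δ=(105.8871−21.8230)/(227.9071−143.8430)=1.0000; B=V−Δ·S=-102.5378
Node (3,3) S=295.9832: V=(p*·239.0795+(1−p*)·105.8871)/1.19=193.4454; Δ=(239.0795−105.8871)/(361.0995−227.9071)=1.0000; B=V−Δ·S=-102.5378
Node (2,0) S=96.6427: V=(p*·17.1161+(1−p*)·0.0000)/1.19=13.4244; Δ=(17.1161−0.0000)/(117.9041−74.4149)=0.3936; B=V−Δ·S=-24.6113
Node (2,1) S=153.1222: V=(p*·84.2713+(1−p*)·17.1161)/1.19=67.0540; Δ=(84.2713−17.1161)/(186.8091−117.9041)=0.9746; B=V−Δ·S=-82.1798
Node (2,2) S=242.6092: V=(p*·193.4454+(1−p*)·84.2713)/1.19=156.4430; Δ=(193.4454−84.2713)/(295.9832−186.8091)=1.0000; B=V−Δ·S=-86.1662
Node (1,0) S=125.5100: V=(p*·67.0540+(1−p*)·13.4244)/1.19=53.3434; Δ=(67.0540−13.4244)/(153.1222−96.6427)=0.9495; B=V−Δ·S=-65.8335
Node (1,1) S=198.8600: V=(p*·156.4430+(1−p*)·67.0540)/1.19=126.4569; Δ=(156.4430−67.0540)/(242.6092−153.1222)=0.9989; B=V−Δ·S=-72.1853
Node (0,0) S=163.0000: V=(p*·126.4569+(1−p*)·53.3434)/1.19=102.1703; Δ=(126.4569−53.3434)/(198.8600−125.5100)=0.9968; B=V−Δ·S=-60.3040
Root portfolio cost Δ·163+B reproduces V0=102.1703.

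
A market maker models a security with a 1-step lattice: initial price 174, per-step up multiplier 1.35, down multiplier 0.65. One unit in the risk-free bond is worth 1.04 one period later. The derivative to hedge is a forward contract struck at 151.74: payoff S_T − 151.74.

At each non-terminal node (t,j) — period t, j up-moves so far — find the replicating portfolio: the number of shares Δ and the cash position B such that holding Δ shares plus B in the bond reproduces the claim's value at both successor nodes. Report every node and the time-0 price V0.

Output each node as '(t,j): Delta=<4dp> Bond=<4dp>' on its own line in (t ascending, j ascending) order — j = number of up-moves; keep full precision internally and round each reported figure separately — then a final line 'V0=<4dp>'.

(0,0): Delta=1.0000 Bond=-145.9038
V0=28.0962

Under the risk-neutral measure, an up-move has probability p* = (R−d)/(u−d) = 0.5571 and values discount at R = 1.04.
Terminal values V(1,·): V(1,0)=-38.6400, V(1,1)=83.1600
Node (0,0) S=174.0000: V=(p*·83.1600+(1−p*)·-38.6400)/1.04=28.0962; Δ=(83.1600−-38.6400)/(234.9000−113.1000)=1.0000; B=V−Δ·S=-145.9038
Self-financing check: at every node Δ·S+B equals the discounted successor values.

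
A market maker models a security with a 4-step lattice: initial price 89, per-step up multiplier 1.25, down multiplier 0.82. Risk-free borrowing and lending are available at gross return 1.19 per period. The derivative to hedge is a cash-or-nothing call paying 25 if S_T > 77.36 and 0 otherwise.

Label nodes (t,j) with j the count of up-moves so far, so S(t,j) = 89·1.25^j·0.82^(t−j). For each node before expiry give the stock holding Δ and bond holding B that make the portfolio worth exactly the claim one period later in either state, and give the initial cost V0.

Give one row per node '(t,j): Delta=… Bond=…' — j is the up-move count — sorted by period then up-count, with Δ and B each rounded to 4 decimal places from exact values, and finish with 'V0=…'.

No-arbitrage ⇒ martingale measure with p* = (R−d)/(u−d) = 0.8605.
At expiry t=4: V(4,0)=0.0000, V(4,1)=0.0000, V(4,2)=25.0000, V(4,3)=25.0000, V(4,4)=25.0000
(3,0): S=49.0718. Δ = (V_up−V_dn)/(S_up−S_dn) = (0.0000−0.0000)/(61.3397−40.2388) = 0.0000. V = [p*·0.0000 + (1−p*)·0.0000]/1.19 = 0.0000. B = V − Δ·S = 0.0000.
(3,1): S=74.8045. Δ = (V_up−V_dn)/(S_up−S_dn) = (25.0000−0.0000)/(93.5056−61.3397) = 0.7772. V = [p*·25.0000 + (1−p*)·0.0000]/1.19 = 18.0770. B = V − Δ·S = -40.0625.
(3,2): S=114.0312. Δ = (V_up−V_dn)/(S_up−S_dn) = (25.0000−25.0000)/(142.5391−93.5056) = 0.0000. V = [p*·25.0000 + (1−p*)·25.0000]/1.19 = 21.0084. B = V − Δ·S = 21.0084.
(3,3): S=173.8281. Δ = (V_up−V_dn)/(S_up−S_dn) = (25.0000−25.0000)/(217.2852−142.5391) = 0.0000. V = [p*·25.0000 + (1−p*)·25.0000]/1.19 = 21.0084. B = V − Δ·S = 21.0084.
(2,0): S=59.8436. Δ = (V_up−V_dn)/(S_up−S_dn) = (18.0770−0.0000)/(74.8045−49.0718) = 0.7025. V = [p*·18.0770 + (1−p*)·0.0000]/1.19 = 13.0711. B = V − Δ·S = -28.9684.
(2,1): S=91.2250. Δ = (V_up−V_dn)/(S_up−S_dn) = (21.0084−18.0770)/(114.0312−74.8045) = 0.0747. V = [p*·21.0084 + (1−p*)·18.0770]/1.19 = 17.3104. B = V − Δ·S = 10.4932.
(2,2): S=139.0625. Δ = (V_up−V_dn)/(S_up−S_dn) = (21.0084−21.0084)/(173.8281−114.0312) = 0.0000. V = [p*·21.0084 + (1−p*)·21.0084]/1.19 = 17.6541. B = V − Δ·S = 17.6541.
(1,0): S=72.9800. Δ = (V_up−V_dn)/(S_up−S_dn) = (17.3104−13.0711)/(91.2250−59.8436) = 0.1351. V = [p*·17.3104 + (1−p*)·13.0711]/1.19 = 14.0495. B = V − Δ·S = 4.1907.
(1,1): S=111.2500. Δ = (V_up−V_dn)/(S_up−S_dn) = (17.6541−17.3104)/(139.0625−91.2250) = 0.0072. V = [p*·17.6541 + (1−p*)·17.3104]/1.19 = 14.7951. B = V − Δ·S = 13.9957.
(0,0): S=89.0000. Δ = (V_up−V_dn)/(S_up−S_dn) = (14.7951−14.0495)/(111.2500−72.9800) = 0.0195. V = [p*·14.7951 + (1−p*)·14.0495]/1.19 = 12.3454. B = V − Δ·S = 10.6114.
Root portfolio cost Δ·89+B reproduces V0=12.3454.

(0,0): Delta=0.0195 Bond=10.6114
(1,0): Delta=0.1351 Bond=4.1907
(1,1): Delta=0.0072 Bond=13.9957
(2,0): Delta=0.7025 Bond=-28.9684
(2,1): Delta=0.0747 Bond=10.4932
(2,2): Delta=0.0000 Bond=17.6541
(3,0): Delta=0.0000 Bond=0.0000
(3,1): Delta=0.7772 Bond=-40.0625
(3,2): Delta=0.0000 Bond=21.0084
(3,3): Delta=0.0000 Bond=21.0084
V0=12.3454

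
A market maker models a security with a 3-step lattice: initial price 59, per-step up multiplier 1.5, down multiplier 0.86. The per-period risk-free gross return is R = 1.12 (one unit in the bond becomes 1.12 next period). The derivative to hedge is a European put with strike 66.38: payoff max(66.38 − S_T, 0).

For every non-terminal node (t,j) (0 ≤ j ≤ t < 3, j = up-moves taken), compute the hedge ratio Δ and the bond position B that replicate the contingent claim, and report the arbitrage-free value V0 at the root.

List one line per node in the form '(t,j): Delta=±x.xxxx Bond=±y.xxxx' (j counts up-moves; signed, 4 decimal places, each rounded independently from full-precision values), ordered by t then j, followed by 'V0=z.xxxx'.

(0,0): Delta=-0.2173 Bond=17.4015
(1,0): Delta=-0.4663 Bond=32.1223
(1,1): Delta=-0.0087 Bond=1.0266
(2,0): Delta=-1.0000 Bond=59.2679
(2,1): Delta=-0.0190 Bond=1.9365
(2,2): Delta=0.0000 Bond=0.0000
V0=4.5818

Since d<R<u, set p* = (R−d)/(u−d) = 0.4063; price each node as the discounted p*-expectation of its children.
Payoff layer (t=3): V(3,0)=28.8527, V(3,1)=0.9254, V(3,2)=0.0000, V(3,3)=0.0000
(2,0): S=43.6364. Δ = (V_up−V_dn)/(S_up−S_dn) = (0.9254−28.8527)/(65.4546−37.5273) = -1.0000. V = [p*·0.9254 + (1−p*)·28.8527]/1.12 = 15.6315. B = V − Δ·S = 59.2679.
(2,1): S=76.1100. Δ = (V_up−V_dn)/(S_up−S_dn) = (0.0000−0.9254)/(114.1650−65.4546) = -0.0190. V = [p*·0.0000 + (1−p*)·0.9254]/1.12 = 0.4906. B = V − Δ·S = 1.9365.
(2,2): S=132.7500. Δ = (V_up−V_dn)/(S_up−S_dn) = (0.0000−0.0000)/(199.1250−114.1650) = 0.0000. V = [p*·0.0000 + (1−p*)·0.0000]/1.12 = 0.0000. B = V − Δ·S = 0.0000.
(1,0): S=50.7400. Δ = (V_up−V_dn)/(S_up−S_dn) = (0.4906−15.6315)/(76.1100−43.6364) = -0.4663. V = [p*·0.4906 + (1−p*)·15.6315]/1.12 = 8.4647. B = V − Δ·S = 32.1223.
(1,1): S=88.5000. Δ = (V_up−V_dn)/(S_up−S_dn) = (0.0000−0.4906)/(132.7500−76.1100) = -0.0087. V = [p*·0.0000 + (1−p*)·0.4906]/1.12 = 0.2601. B = V − Δ·S = 1.0266.
(0,0): S=59.0000. Δ = (V_up−V_dn)/(S_up−S_dn) = (0.2601−8.4647)/(88.5000−50.7400) = -0.2173. V = [p*·0.2601 + (1−p*)·8.4647]/1.12 = 4.5818. B = V − Δ·S = 17.4015.
Each (Δ,B) replicates both successor values, so the strategy is self-financing and V0 is arbitrage-free.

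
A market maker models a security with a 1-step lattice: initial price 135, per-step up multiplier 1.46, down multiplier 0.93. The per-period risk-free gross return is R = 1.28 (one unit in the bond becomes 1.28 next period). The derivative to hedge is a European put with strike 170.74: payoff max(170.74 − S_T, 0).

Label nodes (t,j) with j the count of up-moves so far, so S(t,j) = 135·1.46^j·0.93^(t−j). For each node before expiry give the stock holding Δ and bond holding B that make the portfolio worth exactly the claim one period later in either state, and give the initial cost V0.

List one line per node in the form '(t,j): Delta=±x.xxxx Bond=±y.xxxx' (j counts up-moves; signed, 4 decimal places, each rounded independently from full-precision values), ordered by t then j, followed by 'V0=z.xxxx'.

(0,0): Delta=-0.6316 Bond=97.2544
V0=11.9903

No-arbitrage ⇒ martingale measure with p* = (R−d)/(u−d) = 0.6604.
Payoff layer (t=1): V(1,0)=45.1900, V(1,1)=0.0000
Node (0,0) S=135.0000: V=(p*·0.0000+(1−p*)·45.1900)/1.28=11.9903; Δ=(0.0000−45.1900)/(197.1000−125.5500)=-0.6316; B=V−Δ·S=97.2544
Self-financing check: at every node Δ·S+B equals the discounted successor values.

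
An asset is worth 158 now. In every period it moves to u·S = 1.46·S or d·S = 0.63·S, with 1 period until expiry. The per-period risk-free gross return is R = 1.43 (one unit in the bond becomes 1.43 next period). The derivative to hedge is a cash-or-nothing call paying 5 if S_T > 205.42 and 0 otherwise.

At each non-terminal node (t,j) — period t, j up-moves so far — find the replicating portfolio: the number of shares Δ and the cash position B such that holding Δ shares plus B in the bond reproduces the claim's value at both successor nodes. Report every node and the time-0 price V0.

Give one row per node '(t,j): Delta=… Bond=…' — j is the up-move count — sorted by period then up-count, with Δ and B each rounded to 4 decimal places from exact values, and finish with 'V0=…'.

(0,0): Delta=0.0381 Bond=-2.6540
V0=3.3701

Under the risk-neutral measure, an up-move has probability p* = (R−d)/(u−d) = 0.9639 and values discount at R = 1.43.
At expiry t=1: V(1,0)=0.0000, V(1,1)=5.0000
(0,0): S=158.0000. Δ = (V_up−V_dn)/(S_up−S_dn) = (5.0000−0.0000)/(230.6800−99.5400) = 0.0381. V = [p*·5.0000 + (1−p*)·0.0000]/1.43 = 3.3701. B = V − Δ·S = -2.6540.
Check: Δ(0,0)·S0 + B(0,0) = 3.3701 = V0.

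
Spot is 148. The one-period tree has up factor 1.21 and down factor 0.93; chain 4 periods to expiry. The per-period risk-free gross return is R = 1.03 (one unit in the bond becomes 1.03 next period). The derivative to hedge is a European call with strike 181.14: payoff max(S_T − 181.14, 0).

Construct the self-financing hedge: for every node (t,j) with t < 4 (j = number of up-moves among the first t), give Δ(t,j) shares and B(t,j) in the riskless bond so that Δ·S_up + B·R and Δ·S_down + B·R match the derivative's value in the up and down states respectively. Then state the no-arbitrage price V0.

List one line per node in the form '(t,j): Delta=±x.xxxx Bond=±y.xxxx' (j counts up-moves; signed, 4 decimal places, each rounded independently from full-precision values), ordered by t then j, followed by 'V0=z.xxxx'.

Under the risk-neutral measure, an up-move has probability p* = (R−d)/(u−d) = 0.3571 and values discount at R = 1.03.
Terminal payoffs: V(4,0)=0.0000, V(4,1)=0.0000, V(4,2)=6.2724, V(4,3)=62.6977, V(4,4)=136.1111
Node (3,0) S=119.0448: V=(p*·0.0000+(1−p*)·0.0000)/1.03=0.0000; Δ=(0.0000−0.0000)/(144.0443−110.7117)=0.0000; B=V−Δ·S=0.0000
Node (3,1) S=154.8863: V=(p*·6.2724+(1−p*)·0.0000)/1.03=2.1749; Δ=(6.2724−0.0000)/(187.4124−144.0443)=0.1446; B=V−Δ·S=-20.2266
Node (3,2) S=201.5187: V=(p*·62.6977+(1−p*)·6.2724)/1.03=25.6546; Δ=(62.6977−6.2724)/(243.8377−187.4124)=1.0000; B=V−Δ·S=-175.8641
Node (3,3) S=262.1910: V=(p*·136.1111+(1−p*)·62.6977)/1.03=86.3270; Δ=(136.1111−62.6977)/(317.2511−243.8377)=1.0000; B=V−Δ·S=-175.8641
Node (2,0) S=128.0052: V=(p*·2.1749+(1−p*)·0.0000)/1.03=0.7541; Δ=(2.1749−0.0000)/(154.8863−119.0448)=0.0607; B=V−Δ·S=-7.0134
Node (2,1) S=166.5444: V=(p*·25.6546+(1−p*)·2.1749)/1.03=10.2529; Δ=(25.6546−2.1749)/(201.5187−154.8863)=0.5035; B=V−Δ·S=-73.6033
Node (2,2) S=216.6868: V=(p*·86.3270+(1−p*)·25.6546)/1.03=45.9450; Δ=(86.3270−25.6546)/(262.1910−201.5187)=1.0000; B=V−Δ·S=-170.7418
Node (1,0) S=137.6400: V=(p*·10.2529+(1−p*)·0.7541)/1.03=4.0258; Δ=(10.2529−0.7541)/(166.5444−128.0052)=0.2465; B=V−Δ·S=-29.8985
Node (1,1) S=179.0800: V=(p*·45.9450+(1−p*)·10.2529)/1.03=22.3302; Δ=(45.9450−10.2529)/(216.6868−166.5444)=0.7118; B=V−Δ·S=-105.1414
Node (0,0) S=148.0000: V=(p*·22.3302+(1−p*)·4.0258)/1.03=10.2554; Δ=(22.3302−4.0258)/(179.0800−137.6400)=0.4417; B=V−Δ·S=-55.1175
Root portfolio cost Δ·148+B reproduces V0=10.2554.

(0,0): Delta=0.4417 Bond=-55.1175
(1,0): Delta=0.2465 Bond=-29.8985
(1,1): Delta=0.7118 Bond=-105.1414
(2,0): Delta=0.0607 Bond=-7.0134
(2,1): Delta=0.5035 Bond=-73.6033
(2,2): Delta=1.0000 Bond=-170.7418
(3,0): Delta=0.0000 Bond=0.0000
(3,1): Delta=0.1446 Bond=-20.2266
(3,2): Delta=1.0000 Bond=-175.8641
(3,3): Delta=1.0000 Bond=-175.8641
V0=10.2554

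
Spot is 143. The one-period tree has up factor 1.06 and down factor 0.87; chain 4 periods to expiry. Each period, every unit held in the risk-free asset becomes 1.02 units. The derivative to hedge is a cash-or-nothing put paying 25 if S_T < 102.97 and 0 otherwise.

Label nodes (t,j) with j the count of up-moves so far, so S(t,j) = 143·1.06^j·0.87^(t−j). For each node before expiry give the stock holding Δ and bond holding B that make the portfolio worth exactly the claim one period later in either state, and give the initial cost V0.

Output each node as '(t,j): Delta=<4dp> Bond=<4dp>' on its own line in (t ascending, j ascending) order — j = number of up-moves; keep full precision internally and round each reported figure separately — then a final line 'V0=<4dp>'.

(0,0): Delta=-0.0910 Bond=13.7413
(1,0): Delta=-0.3379 Bond=44.7325
(1,1): Delta=-0.0370 Bond=5.8251
(2,0): Delta=-0.9409 Bond=110.8938
(2,1): Delta=-0.2059 Bond=28.2227
(2,2): Delta=0.0000 Bond=0.0000
(3,0): Delta=0.0000 Bond=24.5098
(3,1): Delta=-1.1468 Bond=136.7389
(3,2): Delta=0.0000 Bond=0.0000
(3,3): Delta=0.0000 Bond=0.0000
V0=0.7259

The replicating-portfolio and risk-neutral prices coincide; use p* = (1.02−0.87)/(1.06−0.87) = 0.7895 for the latter.
Payoff layer (t=4): V(4,0)=25.0000, V(4,1)=25.0000, V(4,2)=0.0000, V(4,3)=0.0000, V(4,4)=0.0000
Node (3,0) S=94.1659: V=(p*·25.0000+(1−p*)·25.0000)/1.02=24.5098; Δ=(25.0000−25.0000)/(99.8159−81.9244)=0.0000; B=V−Δ·S=24.5098
Node (3,1) S=114.7309: V=(p*·0.0000+(1−p*)·25.0000)/1.02=5.1600; Δ=(0.0000−25.0000)/(121.6148−99.8159)=-1.1468; B=V−Δ·S=136.7389
Node (3,2) S=139.7871: V=(p*·0.0000+(1−p*)·0.0000)/1.02=0.0000; Δ=(0.0000−0.0000)/(148.1743−121.6148)=0.0000; B=V−Δ·S=0.0000
Node (3,3) S=170.3153: V=(p*·0.0000+(1−p*)·0.0000)/1.02=0.0000; Δ=(0.0000−0.0000)/(180.5342−148.1743)=0.0000; B=V−Δ·S=0.0000
Node (2,0) S=108.2367: V=(p*·5.1600+(1−p*)·24.5098)/1.02=9.0526; Δ=(5.1600−24.5098)/(114.7309−94.1659)=-0.9409; B=V−Δ·S=110.8938
Node (2,1) S=131.8746: V=(p*·0.0000+(1−p*)·5.1600)/1.02=1.0650; Δ=(0.0000−5.1600)/(139.7871−114.7309)=-0.2059; B=V−Δ·S=28.2227
Node (2,2) S=160.6748: V=(p*·0.0000+(1−p*)·0.0000)/1.02=0.0000; Δ=(0.0000−0.0000)/(170.3153−139.7871)=0.0000; B=V−Δ·S=0.0000
Node (1,0) S=124.4100: V=(p*·1.0650+(1−p*)·9.0526)/1.02=2.6927; Δ=(1.0650−9.0526)/(131.8746−108.2367)=-0.3379; B=V−Δ·S=44.7325
Node (1,1) S=151.5800: V=(p*·0.0000+(1−p*)·1.0650)/1.02=0.2198; Δ=(0.0000−1.0650)/(160.6748−131.8746)=-0.0370; B=V−Δ·S=5.8251
Node (0,0) S=143.0000: V=(p*·0.2198+(1−p*)·2.6927)/1.02=0.7259; Δ=(0.2198−2.6927)/(151.5800−124.4100)=-0.0910; B=V−Δ·S=13.7413
Self-financing check: at every node Δ·S+B equals the discounted successor values.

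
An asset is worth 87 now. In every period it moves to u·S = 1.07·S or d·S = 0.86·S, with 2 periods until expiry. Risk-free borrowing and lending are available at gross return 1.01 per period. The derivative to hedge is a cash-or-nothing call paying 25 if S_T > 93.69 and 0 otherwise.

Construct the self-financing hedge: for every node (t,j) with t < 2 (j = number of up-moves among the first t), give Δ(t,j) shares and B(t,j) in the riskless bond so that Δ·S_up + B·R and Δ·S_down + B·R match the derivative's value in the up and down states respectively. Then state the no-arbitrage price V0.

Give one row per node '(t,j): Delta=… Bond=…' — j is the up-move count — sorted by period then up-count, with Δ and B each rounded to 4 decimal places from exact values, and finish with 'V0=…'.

Risk-neutral probability p* = (R−d)/(u−d) = (1.01−0.86)/(1.07−0.86) = 0.7143.
Terminal values V(2,·): V(2,0)=0.0000, V(2,1)=0.0000, V(2,2)=25.0000
(1,0): S=74.8200. Δ = (V_up−V_dn)/(S_up−S_dn) = (0.0000−0.0000)/(80.0574−64.3452) = 0.0000. V = [p*·0.0000 + (1−p*)·0.0000]/1.01 = 0.0000. B = V − Δ·S = 0.0000.
(1,1): S=93.0900. Δ = (V_up−V_dn)/(S_up−S_dn) = (25.0000−0.0000)/(99.6063−80.0574) = 1.2788. V = [p*·25.0000 + (1−p*)·0.0000]/1.01 = 17.6803. B = V − Δ·S = -101.3673.
(0,0): S=87.0000. Δ = (V_up−V_dn)/(S_up−S_dn) = (17.6803−0.0000)/(93.0900−74.8200) = 0.9677. V = [p*·17.6803 + (1−p*)·0.0000]/1.01 = 12.5038. B = V − Δ·S = -71.6883.
Check: Δ(0,0)·S0 + B(0,0) = 12.5038 = V0.

(0,0): Delta=0.9677 Bond=-71.6883
(1,0): Delta=0.0000 Bond=0.0000
(1,1): Delta=1.2788 Bond=-101.3673
V0=12.5038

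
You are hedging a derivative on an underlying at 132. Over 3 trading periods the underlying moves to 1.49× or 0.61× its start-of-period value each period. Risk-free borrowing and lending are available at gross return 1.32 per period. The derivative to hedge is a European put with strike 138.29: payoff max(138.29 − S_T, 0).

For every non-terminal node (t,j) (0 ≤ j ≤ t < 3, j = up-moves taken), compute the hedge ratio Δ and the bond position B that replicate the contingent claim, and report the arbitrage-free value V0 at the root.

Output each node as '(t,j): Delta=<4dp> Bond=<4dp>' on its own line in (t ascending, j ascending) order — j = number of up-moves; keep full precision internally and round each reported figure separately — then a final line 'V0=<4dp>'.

The replicating-portfolio and risk-neutral prices coincide; use p* = (1.32−0.61)/(1.49−0.61) = 0.8068 for the latter.
Terminal values V(3,·): V(3,0)=108.3285, V(3,1)=65.1054, V(3,2)=0.0000, V(3,3)=0.0000
  t=2,j=0: stock 49.1172 → up 73.1846 (V=65.1054), down 29.9615 (V=108.3285). Price 55.6480; hedge Δ=-1.0000, bond B=104.7652.
  t=2,j=1: stock 119.9748 → up 178.7625 (V=0.0000), down 73.1846 (V=65.1054). Price 9.5282; hedge Δ=-0.6167, bond B=83.5115.
  t=2,j=2: stock 293.0532 → up 436.6493 (V=0.0000), down 178.7625 (V=0.0000). Price 0.0000; hedge Δ=0.0000, bond B=0.0000.
  t=1,j=0: stock 80.5200 → up 119.9748 (V=9.5282), down 49.1172 (V=55.6480). Price 13.9679; hedge Δ=-0.6509, bond B=66.3768.
  t=1,j=1: stock 196.6800 → up 293.0532 (V=0.0000), down 119.9748 (V=9.5282). Price 1.3944; hedge Δ=-0.0551, bond B=12.2219.
  t=0,j=0: stock 132.0000 → up 196.6800 (V=1.3944), down 80.5200 (V=13.9679). Price 2.8965; hedge Δ=-0.1082, bond B=17.1846.
Root portfolio cost Δ·132+B reproduces V0=2.8965.

(0,0): Delta=-0.1082 Bond=17.1846
(1,0): Delta=-0.6509 Bond=66.3768
(1,1): Delta=-0.0551 Bond=12.2219
(2,0): Delta=-1.0000 Bond=104.7652
(2,1): Delta=-0.6167 Bond=83.5115
(2,2): Delta=0.0000 Bond=0.0000
V0=2.8965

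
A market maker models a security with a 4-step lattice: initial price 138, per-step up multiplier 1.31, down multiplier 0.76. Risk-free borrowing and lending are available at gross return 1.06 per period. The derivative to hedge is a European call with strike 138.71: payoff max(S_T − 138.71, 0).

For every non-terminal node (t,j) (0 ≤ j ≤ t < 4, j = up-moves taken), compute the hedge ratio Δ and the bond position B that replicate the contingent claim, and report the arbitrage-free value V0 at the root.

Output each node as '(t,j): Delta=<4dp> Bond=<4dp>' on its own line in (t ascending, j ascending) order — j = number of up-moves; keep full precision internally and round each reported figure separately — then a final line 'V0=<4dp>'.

Risk-neutral probability p* = (R−d)/(u−d) = (1.06−0.76)/(1.31−0.76) = 0.5455.
Payoff layer (t=4): V(4,0)=0.0000, V(4,1)=0.0000, V(4,2)=0.0000, V(4,3)=97.0698, V(4,4)=267.6999
(3,0): S=60.5787. Δ = (V_up−V_dn)/(S_up−S_dn) = (0.0000−0.0000)/(79.3581−46.0398) = 0.0000. V = [p*·0.0000 + (1−p*)·0.0000]/1.06 = 0.0000. B = V − Δ·S = 0.0000.
(3,1): S=104.4185. Δ = (V_up−V_dn)/(S_up−S_dn) = (0.0000−0.0000)/(136.7883−79.3581) = 0.0000. V = [p*·0.0000 + (1−p*)·0.0000]/1.06 = 0.0000. B = V − Δ·S = 0.0000.
(3,2): S=179.9846. Δ = (V_up−V_dn)/(S_up−S_dn) = (97.0698−0.0000)/(235.7798−136.7883) = 0.9806. V = [p*·97.0698 + (1−p*)·0.0000]/1.06 = 49.9501. B = V − Δ·S = -126.5404.
(3,3): S=310.2366. Δ = (V_up−V_dn)/(S_up−S_dn) = (267.6999−97.0698)/(406.4099−235.7798) = 1.0000. V = [p*·267.6999 + (1−p*)·97.0698]/1.06 = 179.3781. B = V − Δ·S = -130.8585.
(2,0): S=79.7088. Δ = (V_up−V_dn)/(S_up−S_dn) = (0.0000−0.0000)/(104.4185−60.5787) = 0.0000. V = [p*·0.0000 + (1−p*)·0.0000]/1.06 = 0.0000. B = V − Δ·S = 0.0000.
(2,1): S=137.3928. Δ = (V_up−V_dn)/(S_up−S_dn) = (49.9501−0.0000)/(179.9846−104.4185) = 0.6610. V = [p*·49.9501 + (1−p*)·0.0000]/1.06 = 25.7033. B = V − Δ·S = -65.1151.
(2,2): S=236.8218. Δ = (V_up−V_dn)/(S_up−S_dn) = (179.3781−49.9501)/(310.2366−179.9846) = 0.9937. V = [p*·179.3781 + (1−p*)·49.9501]/1.06 = 113.7238. B = V − Δ·S = -121.5997.
(1,0): S=104.8800. Δ = (V_up−V_dn)/(S_up−S_dn) = (25.7033−0.0000)/(137.3928−79.7088) = 0.4456. V = [p*·25.7033 + (1−p*)·0.0000]/1.06 = 13.2264. B = V − Δ·S = -33.5069.
(1,1): S=180.7800. Δ = (V_up−V_dn)/(S_up−S_dn) = (113.7238−25.7033)/(236.8218−137.3928) = 0.8853. V = [p*·113.7238 + (1−p*)·25.7033]/1.06 = 69.5420. B = V − Δ·S = -90.4952.
(0,0): S=138.0000. Δ = (V_up−V_dn)/(S_up−S_dn) = (69.5420−13.2264)/(180.7800−104.8800) = 0.7420. V = [p*·69.5420 + (1−p*)·13.2264]/1.06 = 41.4566. B = V − Δ·S = -60.9353.
Root portfolio cost Δ·138+B reproduces V0=41.4566.

(0,0): Delta=0.7420 Bond=-60.9353
(1,0): Delta=0.4456 Bond=-33.5069
(1,1): Delta=0.8853 Bond=-90.4952
(2,0): Delta=0.0000 Bond=0.0000
(2,1): Delta=0.6610 Bond=-65.1151
(2,2): Delta=0.9937 Bond=-121.5997
(3,0): Delta=0.0000 Bond=0.0000
(3,1): Delta=0.0000 Bond=0.0000
(3,2): Delta=0.9806 Bond=-126.5404
(3,3): Delta=1.0000 Bond=-130.8585
V0=41.4566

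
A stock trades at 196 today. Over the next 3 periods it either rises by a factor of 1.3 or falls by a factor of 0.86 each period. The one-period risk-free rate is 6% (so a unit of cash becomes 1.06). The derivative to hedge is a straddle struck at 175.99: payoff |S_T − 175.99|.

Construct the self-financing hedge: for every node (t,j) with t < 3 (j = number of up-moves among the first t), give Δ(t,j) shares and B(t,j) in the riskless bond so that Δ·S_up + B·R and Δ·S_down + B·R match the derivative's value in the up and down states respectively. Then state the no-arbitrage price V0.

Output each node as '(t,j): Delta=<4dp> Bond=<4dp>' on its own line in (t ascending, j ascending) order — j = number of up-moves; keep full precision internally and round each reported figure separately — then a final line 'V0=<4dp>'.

(0,0): Delta=0.6848 Bond=-72.0059
(1,0): Delta=0.2878 Bond=-9.4061
(1,1): Delta=1.0000 Bond=-156.6305
(2,0): Delta=-0.6093 Bond=120.0777
(2,1): Delta=1.0000 Bond=-166.0283
(2,2): Delta=1.0000 Bond=-166.0283
V0=62.2216

Since d<R<u, set p* = (R−d)/(u−d) = 0.4545; price each node as the discounted p*-expectation of its children.
At expiry t=3: V(3,0)=51.3230, V(3,1)=12.4601, V(3,2)=108.8764, V(3,3)=254.6220
  t=2,j=0: stock 144.9616 → up 188.4501 (V=12.4601), down 124.6670 (V=51.3230). Price 31.7529; hedge Δ=-0.6093, bond B=120.0777.
  t=2,j=1: stock 219.1280 → up 284.8664 (V=108.8764), down 188.4501 (V=12.4601). Price 53.0997; hedge Δ=1.0000, bond B=-166.0283.
  t=2,j=2: stock 331.2400 → up 430.6120 (V=254.6220), down 284.8664 (V=108.8764). Price 165.2117; hedge Δ=1.0000, bond B=-166.0283.
  t=1,j=0: stock 168.5600 → up 219.1280 (V=53.0997), down 144.9616 (V=31.7529). Price 39.1094; hedge Δ=0.2878, bond B=-9.4061.
  t=1,j=1: stock 254.8000 → up 331.2400 (V=165.2117), down 219.1280 (V=53.0997). Price 98.1695; hedge Δ=1.0000, bond B=-156.6305.
  t=0,j=0: stock 196.0000 → up 254.8000 (V=98.1695), down 168.5600 (V=39.1094). Price 62.2216; hedge Δ=0.6848, bond B=-72.0059.
Self-financing check: at every node Δ·S+B equals the discounted successor values.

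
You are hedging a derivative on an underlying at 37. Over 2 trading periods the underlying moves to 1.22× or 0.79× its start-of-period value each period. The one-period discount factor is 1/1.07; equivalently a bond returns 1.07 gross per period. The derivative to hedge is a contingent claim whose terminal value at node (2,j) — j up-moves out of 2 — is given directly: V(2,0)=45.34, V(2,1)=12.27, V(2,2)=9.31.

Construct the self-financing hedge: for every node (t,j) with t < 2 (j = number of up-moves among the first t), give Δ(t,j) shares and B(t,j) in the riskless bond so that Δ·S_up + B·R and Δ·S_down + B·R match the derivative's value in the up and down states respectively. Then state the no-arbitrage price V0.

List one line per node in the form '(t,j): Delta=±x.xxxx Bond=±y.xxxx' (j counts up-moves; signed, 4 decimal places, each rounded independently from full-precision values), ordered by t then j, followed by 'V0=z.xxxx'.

Risk-neutral probability p* = (R−d)/(u−d) = (1.07−0.79)/(1.22−0.79) = 0.6512.
Terminal values V(2,·): V(2,0)=45.3400, V(2,1)=12.2700, V(2,2)=9.3100
(1,0): S=29.2300. Δ = (V_up−V_dn)/(S_up−S_dn) = (12.2700−45.3400)/(35.6606−23.0917) = -2.6311. V = [p*·12.2700 + (1−p*)·45.3400]/1.07 = 22.2486. B = V − Δ·S = 99.1556.
(1,1): S=45.1400. Δ = (V_up−V_dn)/(S_up−S_dn) = (9.3100−12.2700)/(55.0708−35.6606) = -0.1525. V = [p*·9.3100 + (1−p*)·12.2700]/1.07 = 9.6659. B = V − Δ·S = 16.5497.
(0,0): S=37.0000. Δ = (V_up−V_dn)/(S_up−S_dn) = (9.6659−22.2486)/(45.1400−29.2300) = -0.7909. V = [p*·9.6659 + (1−p*)·22.2486]/1.07 = 13.1358. B = V − Δ·S = 42.3978.
Each (Δ,B) replicates both successor values, so the strategy is self-financing and V0 is arbitrage-free.

(0,0): Delta=-0.7909 Bond=42.3978
(1,0): Delta=-2.6311 Bond=99.1556
(1,1): Delta=-0.1525 Bond=16.5497
V0=13.1358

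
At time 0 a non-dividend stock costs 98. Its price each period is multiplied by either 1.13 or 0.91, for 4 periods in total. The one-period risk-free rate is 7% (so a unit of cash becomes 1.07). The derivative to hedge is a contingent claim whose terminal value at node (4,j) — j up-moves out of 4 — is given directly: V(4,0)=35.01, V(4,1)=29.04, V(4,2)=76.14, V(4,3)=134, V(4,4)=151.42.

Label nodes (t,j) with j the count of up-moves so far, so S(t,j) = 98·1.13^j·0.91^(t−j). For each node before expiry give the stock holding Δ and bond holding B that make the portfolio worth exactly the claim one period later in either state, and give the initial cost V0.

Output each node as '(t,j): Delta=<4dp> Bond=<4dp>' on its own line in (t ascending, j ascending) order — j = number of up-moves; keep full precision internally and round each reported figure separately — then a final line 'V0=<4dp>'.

Under the risk-neutral measure, an up-move has probability p* = (R−d)/(u−d) = 0.7273 and values discount at R = 1.07.
Payoff layer (t=4): V(4,0)=35.0100, V(4,1)=29.0400, V(4,2)=76.1400, V(4,3)=134.0000, V(4,4)=151.4200
  t=3,j=0: stock 73.8500 → up 83.4505 (V=29.0400), down 67.2035 (V=35.0100). Price 28.6619; hedge Δ=-0.3675, bond B=55.7982.
  t=3,j=1: stock 91.7038 → up 103.6253 (V=76.1400), down 83.4505 (V=29.0400). Price 59.1538; hedge Δ=2.3346, bond B=-154.9371.
  t=3,j=2: stock 113.8739 → up 128.6776 (V=134.0000), down 103.6253 (V=76.1400). Price 110.4860; hedge Δ=2.3096, bond B=-152.5140.
  t=3,j=3: stock 141.4039 → up 159.7864 (V=151.4200), down 128.6776 (V=134.0000). Price 137.0739; hedge Δ=0.5600, bond B=57.8921.
  t=2,j=0: stock 81.1538 → up 91.7038 (V=59.1538), down 73.8500 (V=28.6619). Price 47.5120; hedge Δ=1.7079, bond B=-91.0877.
  t=2,j=1: stock 100.7734 → up 113.8739 (V=110.4860), down 91.7038 (V=59.1538). Price 90.1741; hedge Δ=2.3154, bond B=-143.1541.
  t=2,j=2: stock 125.1362 → up 141.4039 (V=137.0739), down 113.8739 (V=110.4860). Price 121.3296; hedge Δ=0.9658, bond B=0.4753.
  t=1,j=0: stock 89.1800 → up 100.7734 (V=90.1741), down 81.1538 (V=47.5120). Price 73.4009; hedge Δ=2.1745, bond B=-120.5179.
  t=1,j=1: stock 110.7400 → up 125.1362 (V=121.3296), down 100.7734 (V=90.1741). Price 105.4511; hedge Δ=1.2788, bond B=-36.1648.
  t=0,j=0: stock 98.0000 → up 110.7400 (V=105.4511), down 89.1800 (V=73.4009). Price 90.3833; hedge Δ=1.4866, bond B=-55.2992.
The time-0 hedge costs 90.3833, which is the no-arbitrage price.

(0,0): Delta=1.4866 Bond=-55.2992
(1,0): Delta=2.1745 Bond=-120.5179
(1,1): Delta=1.2788 Bond=-36.1648
(2,0): Delta=1.7079 Bond=-91.0877
(2,1): Delta=2.3154 Bond=-143.1541
(2,2): Delta=0.9658 Bond=0.4753
(3,0): Delta=-0.3675 Bond=55.7982
(3,1): Delta=2.3346 Bond=-154.9371
(3,2): Delta=2.3096 Bond=-152.5140
(3,3): Delta=0.5600 Bond=57.8921
V0=90.3833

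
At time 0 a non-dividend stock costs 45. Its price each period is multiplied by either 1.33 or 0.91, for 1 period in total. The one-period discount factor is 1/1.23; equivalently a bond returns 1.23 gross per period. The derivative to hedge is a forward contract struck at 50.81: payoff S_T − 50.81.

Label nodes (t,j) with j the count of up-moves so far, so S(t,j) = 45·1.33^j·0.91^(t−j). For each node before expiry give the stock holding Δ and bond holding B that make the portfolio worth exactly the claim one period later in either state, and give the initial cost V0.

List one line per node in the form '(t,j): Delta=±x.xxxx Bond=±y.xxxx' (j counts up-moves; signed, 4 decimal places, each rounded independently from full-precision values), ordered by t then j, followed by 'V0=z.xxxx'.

No-arbitrage ⇒ martingale measure with p* = (R−d)/(u−d) = 0.7619.
Terminal payoffs: V(1,0)=-9.8600, V(1,1)=9.0400
(0,0): S=45.0000. Δ = (V_up−V_dn)/(S_up−S_dn) = (9.0400−-9.8600)/(59.8500−40.9500) = 1.0000. V = [p*·9.0400 + (1−p*)·-9.8600]/1.23 = 3.6911. B = V − Δ·S = -41.3089.
Root portfolio cost Δ·45+B reproduces V0=3.6911.

(0,0): Delta=1.0000 Bond=-41.3089
V0=3.6911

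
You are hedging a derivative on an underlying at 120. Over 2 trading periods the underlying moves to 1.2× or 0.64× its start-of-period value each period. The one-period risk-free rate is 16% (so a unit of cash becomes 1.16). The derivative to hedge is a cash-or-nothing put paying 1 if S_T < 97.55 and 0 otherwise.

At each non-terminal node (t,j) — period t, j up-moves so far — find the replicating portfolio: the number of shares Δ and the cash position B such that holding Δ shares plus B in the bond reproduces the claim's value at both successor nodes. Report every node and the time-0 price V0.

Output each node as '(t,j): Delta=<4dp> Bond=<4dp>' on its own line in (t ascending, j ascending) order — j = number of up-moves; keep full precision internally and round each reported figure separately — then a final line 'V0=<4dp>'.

No-arbitrage ⇒ martingale measure with p* = (R−d)/(u−d) = 0.9286.
Terminal payoffs: V(2,0)=1.0000, V(2,1)=1.0000, V(2,2)=0.0000
(1,0): S=76.8000. Δ = (V_up−V_dn)/(S_up−S_dn) = (1.0000−1.0000)/(92.1600−49.1520) = 0.0000. V = [p*·1.0000 + (1−p*)·1.0000]/1.16 = 0.8621. B = V − Δ·S = 0.8621.
(1,1): S=144.0000. Δ = (V_up−V_dn)/(S_up−S_dn) = (0.0000−1.0000)/(172.8000−92.1600) = -0.0124. V = [p*·0.0000 + (1−p*)·1.0000]/1.16 = 0.0616. B = V − Δ·S = 1.8473.
(0,0): S=120.0000. Δ = (V_up−V_dn)/(S_up−S_dn) = (0.0616−0.8621)/(144.0000−76.8000) = -0.0119. V = [p*·0.0616 + (1−p*)·0.8621]/1.16 = 0.1024. B = V − Δ·S = 1.5318.
Each (Δ,B) replicates both successor values, so the strategy is self-financing and V0 is arbitrage-free.

(0,0): Delta=-0.0119 Bond=1.5318
(1,0): Delta=0.0000 Bond=0.8621
(1,1): Delta=-0.0124 Bond=1.8473
V0=0.1024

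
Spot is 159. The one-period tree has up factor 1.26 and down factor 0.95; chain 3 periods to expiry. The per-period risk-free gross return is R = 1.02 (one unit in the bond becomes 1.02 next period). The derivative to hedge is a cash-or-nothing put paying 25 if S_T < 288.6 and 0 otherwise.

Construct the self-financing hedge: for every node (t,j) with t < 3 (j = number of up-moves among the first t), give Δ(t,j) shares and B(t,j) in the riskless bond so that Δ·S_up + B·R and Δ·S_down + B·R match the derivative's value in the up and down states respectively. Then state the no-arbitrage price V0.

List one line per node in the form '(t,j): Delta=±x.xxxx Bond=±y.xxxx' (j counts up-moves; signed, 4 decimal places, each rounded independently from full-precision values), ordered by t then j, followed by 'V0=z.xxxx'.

(0,0): Delta=-0.0249 Bond=27.2391
(1,0): Delta=0.0000 Bond=24.0292
(1,1): Delta=-0.0891 Bond=40.6571
(2,0): Delta=0.0000 Bond=24.5098
(2,1): Delta=0.0000 Bond=24.5098
(2,2): Delta=-0.3195 Bond=99.6205
V0=23.2868

Risk-neutral probability p* = (R−d)/(u−d) = (1.02−0.95)/(1.26−0.95) = 0.2258.
Terminal payoffs: V(3,0)=25.0000, V(3,1)=25.0000, V(3,2)=25.0000, V(3,3)=0.0000
(2,0): S=143.4975. Δ = (V_up−V_dn)/(S_up−S_dn) = (25.0000−25.0000)/(180.8068−136.3226) = 0.0000. V = [p*·25.0000 + (1−p*)·25.0000]/1.02 = 24.5098. B = V − Δ·S = 24.5098.
(2,1): S=190.3230. Δ = (V_up−V_dn)/(S_up−S_dn) = (25.0000−25.0000)/(239.8070−180.8068) = 0.0000. V = [p*·25.0000 + (1−p*)·25.0000]/1.02 = 24.5098. B = V − Δ·S = 24.5098.
(2,2): S=252.4284. Δ = (V_up−V_dn)/(S_up−S_dn) = (0.0000−25.0000)/(318.0598−239.8070) = -0.3195. V = [p*·0.0000 + (1−p*)·25.0000]/1.02 = 18.9753. B = V − Δ·S = 99.6205.
(1,0): S=151.0500. Δ = (V_up−V_dn)/(S_up−S_dn) = (24.5098−24.5098)/(190.3230−143.4975) = 0.0000. V = [p*·24.5098 + (1−p*)·24.5098]/1.02 = 24.0292. B = V − Δ·S = 24.0292.
(1,1): S=200.3400. Δ = (V_up−V_dn)/(S_up−S_dn) = (18.9753−24.5098)/(252.4284−190.3230) = -0.0891. V = [p*·18.9753 + (1−p*)·24.5098]/1.02 = 22.8040. B = V − Δ·S = 40.6571.
(0,0): S=159.0000. Δ = (V_up−V_dn)/(S_up−S_dn) = (22.8040−24.0292)/(200.3400−151.0500) = -0.0249. V = [p*·22.8040 + (1−p*)·24.0292]/1.02 = 23.2868. B = V − Δ·S = 27.2391.
Root portfolio cost Δ·159+B reproduces V0=23.2868.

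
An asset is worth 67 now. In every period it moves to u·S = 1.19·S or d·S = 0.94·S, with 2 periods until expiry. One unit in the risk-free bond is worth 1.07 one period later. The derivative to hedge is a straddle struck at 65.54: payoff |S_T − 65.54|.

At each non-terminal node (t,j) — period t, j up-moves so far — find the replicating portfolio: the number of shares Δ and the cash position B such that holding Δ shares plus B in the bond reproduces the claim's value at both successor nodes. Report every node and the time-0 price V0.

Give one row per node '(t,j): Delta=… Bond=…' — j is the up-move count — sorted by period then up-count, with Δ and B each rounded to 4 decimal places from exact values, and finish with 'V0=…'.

Under the risk-neutral measure, an up-move has probability p* = (R−d)/(u−d) = 0.5200 and values discount at R = 1.07.
Terminal values V(2,·): V(2,0)=6.3388, V(2,1)=9.4062, V(2,2)=29.3387
Node (1,0) S=62.9800: V=(p*·9.4062+(1−p*)·6.3388)/1.07=7.4148; Δ=(9.4062−6.3388)/(74.9462−59.2012)=0.1948; B=V−Δ·S=-4.8548
Node (1,1) S=79.7300: V=(p*·29.3387+(1−p*)·9.4062)/1.07=18.4777; Δ=(29.3387−9.4062)/(94.8787−74.9462)=1.0000; B=V−Δ·S=-61.2523
Node (0,0) S=67.0000: V=(p*·18.4777+(1−p*)·7.4148)/1.07=12.3061; Δ=(18.4777−7.4148)/(79.7300−62.9800)=0.6605; B=V−Δ·S=-31.9453
The time-0 hedge costs 12.3061, which is the no-arbitrage price.

(0,0): Delta=0.6605 Bond=-31.9453
(1,0): Delta=0.1948 Bond=-4.8548
(1,1): Delta=1.0000 Bond=-61.2523
V0=12.3061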